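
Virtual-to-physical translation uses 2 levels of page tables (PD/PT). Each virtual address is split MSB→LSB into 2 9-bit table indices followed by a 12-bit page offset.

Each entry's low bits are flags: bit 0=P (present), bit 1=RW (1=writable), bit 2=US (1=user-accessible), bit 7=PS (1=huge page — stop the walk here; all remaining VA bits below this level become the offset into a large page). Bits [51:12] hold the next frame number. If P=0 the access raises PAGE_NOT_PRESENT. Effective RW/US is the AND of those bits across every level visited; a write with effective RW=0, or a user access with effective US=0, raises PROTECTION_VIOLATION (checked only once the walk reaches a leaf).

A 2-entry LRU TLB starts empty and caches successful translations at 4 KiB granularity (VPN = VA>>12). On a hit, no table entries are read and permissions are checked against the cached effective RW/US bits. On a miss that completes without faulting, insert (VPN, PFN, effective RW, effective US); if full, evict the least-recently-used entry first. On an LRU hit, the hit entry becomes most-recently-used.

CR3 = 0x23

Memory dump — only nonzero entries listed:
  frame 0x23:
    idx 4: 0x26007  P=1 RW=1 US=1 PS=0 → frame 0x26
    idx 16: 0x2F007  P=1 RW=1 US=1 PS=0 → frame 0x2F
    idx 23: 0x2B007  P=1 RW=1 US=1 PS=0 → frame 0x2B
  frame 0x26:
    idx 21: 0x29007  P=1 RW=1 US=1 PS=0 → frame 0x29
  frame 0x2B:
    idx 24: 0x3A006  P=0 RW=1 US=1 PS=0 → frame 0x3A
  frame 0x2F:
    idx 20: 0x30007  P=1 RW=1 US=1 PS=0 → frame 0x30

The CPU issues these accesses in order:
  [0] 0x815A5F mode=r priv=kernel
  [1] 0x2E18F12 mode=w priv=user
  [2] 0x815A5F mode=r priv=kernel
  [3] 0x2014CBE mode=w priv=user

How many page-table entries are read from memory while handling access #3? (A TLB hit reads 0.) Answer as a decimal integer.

Walk each access:
#0 VA=0x815A5F (r,kernel):
  [0] read 0x23 idx=4: raw=0x26007 flags P=1 W=1 U=1 S=0
  [1] read 0x26 idx=21: raw=0x29007 flags P=1 W=1 U=1 S=0
  ⇒ phys 0x29A5F  [2 reads]
#1 VA=0x2E18F12 (w,user):
  [0] read 0x23 idx=23: raw=0x2B007 flags P=1 W=1 U=1 S=0
  [1] read 0x2B idx=24: raw=0x3A006 flags P=0 W=1 U=1 S=0
  ✗ PAGE_NOT_PRESENT  [2 reads]
#2 VA=0x815A5F (r,kernel):
  TLB hit vpn=0x815 → PA=0x29A5F
#3 VA=0x2014CBE (w,user):
  [0] read 0x23 idx=16: raw=0x2F007 flags P=1 W=1 U=1 S=0
  [1] read 0x2F idx=20: raw=0x30007 flags P=1 W=1 U=1 S=0
  ⇒ phys 0x30CBE  [2 reads]

Entries read for #3: 2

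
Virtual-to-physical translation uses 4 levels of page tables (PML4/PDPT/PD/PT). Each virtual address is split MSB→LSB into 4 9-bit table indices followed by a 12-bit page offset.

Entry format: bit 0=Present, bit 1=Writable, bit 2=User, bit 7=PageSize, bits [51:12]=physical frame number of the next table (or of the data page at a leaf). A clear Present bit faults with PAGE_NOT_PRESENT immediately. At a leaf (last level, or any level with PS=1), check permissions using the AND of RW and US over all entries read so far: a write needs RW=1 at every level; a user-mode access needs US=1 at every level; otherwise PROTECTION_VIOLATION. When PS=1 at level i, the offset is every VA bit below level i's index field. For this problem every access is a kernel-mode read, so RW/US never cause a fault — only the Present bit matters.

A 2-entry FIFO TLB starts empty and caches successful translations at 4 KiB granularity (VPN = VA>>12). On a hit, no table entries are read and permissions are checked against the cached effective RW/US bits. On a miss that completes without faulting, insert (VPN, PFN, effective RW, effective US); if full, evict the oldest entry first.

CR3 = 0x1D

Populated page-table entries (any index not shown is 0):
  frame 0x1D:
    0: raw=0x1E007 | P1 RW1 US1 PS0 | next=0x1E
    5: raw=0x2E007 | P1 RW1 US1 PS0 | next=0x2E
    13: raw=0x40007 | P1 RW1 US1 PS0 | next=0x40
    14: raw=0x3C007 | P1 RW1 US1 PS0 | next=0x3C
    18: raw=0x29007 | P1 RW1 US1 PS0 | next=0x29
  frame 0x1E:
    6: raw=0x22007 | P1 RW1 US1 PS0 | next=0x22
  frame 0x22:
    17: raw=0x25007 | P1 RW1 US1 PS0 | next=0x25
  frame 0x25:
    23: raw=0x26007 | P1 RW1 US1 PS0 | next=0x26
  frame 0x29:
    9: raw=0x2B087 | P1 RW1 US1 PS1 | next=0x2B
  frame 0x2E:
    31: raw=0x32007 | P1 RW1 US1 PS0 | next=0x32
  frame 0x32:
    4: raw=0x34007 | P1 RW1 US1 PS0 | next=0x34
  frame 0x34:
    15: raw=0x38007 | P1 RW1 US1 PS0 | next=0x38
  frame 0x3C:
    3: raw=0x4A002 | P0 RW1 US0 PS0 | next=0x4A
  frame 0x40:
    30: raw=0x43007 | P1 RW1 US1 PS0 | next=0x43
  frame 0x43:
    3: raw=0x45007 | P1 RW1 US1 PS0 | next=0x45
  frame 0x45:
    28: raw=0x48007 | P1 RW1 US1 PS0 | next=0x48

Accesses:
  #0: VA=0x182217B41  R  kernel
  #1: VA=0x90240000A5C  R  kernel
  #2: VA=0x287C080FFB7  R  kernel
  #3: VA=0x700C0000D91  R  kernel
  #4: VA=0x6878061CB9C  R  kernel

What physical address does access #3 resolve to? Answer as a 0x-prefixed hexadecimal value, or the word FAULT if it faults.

Trace:
#0 VA=0x182217B41 (r,kernel):
  L0: frame=0x1D idx=0 entry=0x1E007 [P=1 RW=1 US=1 PS=0]
  L1: frame=0x1E idx=6 entry=0x22007 [P=1 RW=1 US=1 PS=0]
  L2: frame=0x22 idx=17 entry=0x25007 [P=1 RW=1 US=1 PS=0]
  L3: frame=0x25 idx=23 entry=0x26007 [P=1 RW=1 US=1 PS=0]
  ⇒ phys 0x26B41  [4 reads]
#1 VA=0x90240000A5C (r,kernel):
  L0: frame=0x1D idx=18 entry=0x29007 [P=1 RW=1 US=1 PS=0]
  L1: frame=0x29 idx=9 entry=0x2B087 [P=1 RW=1 US=1 PS=1]
  ⇒ phys 0x2BA5C (huge @L1)  [2 reads]
#2 VA=0x287C080FFB7 (r,kernel):
  L0: frame=0x1D idx=5 entry=0x2E007 [P=1 RW=1 US=1 PS=0]
  L1: frame=0x2E idx=31 entry=0x32007 [P=1 RW=1 US=1 PS=0]
  L2: frame=0x32 idx=4 entry=0x34007 [P=1 RW=1 US=1 PS=0]
  L3: frame=0x34 idx=15 entry=0x38007 [P=1 RW=1 US=1 PS=0]
  ⇒ phys 0x38FB7  [4 reads]
#3 VA=0x700C0000D91 (r,kernel):
  L0: frame=0x1D idx=14 entry=0x3C007 [P=1 RW=1 US=1 PS=0]
  L1: frame=0x3C idx=3 entry=0x4A002 [P=0 RW=1 US=0 PS=0]
  ⇒ fault: PAGE_NOT_PRESENT  — 2 lookups
#4 VA=0x6878061CB9C (r,kernel):
  L0: frame=0x1D idx=13 entry=0x40007 [P=1 RW=1 US=1 PS=0]
  L1: frame=0x40 idx=30 entry=0x43007 [P=1 RW=1 US=1 PS=0]
  L2: frame=0x43 idx=3 entry=0x45007 [P=1 RW=1 US=1 PS=0]
  L3: frame=0x45 idx=28 entry=0x48007 [P=1 RW=1 US=1 PS=0]
  ⇒ phys 0x48B9C  [4 reads]

Access #3 PA: FAULT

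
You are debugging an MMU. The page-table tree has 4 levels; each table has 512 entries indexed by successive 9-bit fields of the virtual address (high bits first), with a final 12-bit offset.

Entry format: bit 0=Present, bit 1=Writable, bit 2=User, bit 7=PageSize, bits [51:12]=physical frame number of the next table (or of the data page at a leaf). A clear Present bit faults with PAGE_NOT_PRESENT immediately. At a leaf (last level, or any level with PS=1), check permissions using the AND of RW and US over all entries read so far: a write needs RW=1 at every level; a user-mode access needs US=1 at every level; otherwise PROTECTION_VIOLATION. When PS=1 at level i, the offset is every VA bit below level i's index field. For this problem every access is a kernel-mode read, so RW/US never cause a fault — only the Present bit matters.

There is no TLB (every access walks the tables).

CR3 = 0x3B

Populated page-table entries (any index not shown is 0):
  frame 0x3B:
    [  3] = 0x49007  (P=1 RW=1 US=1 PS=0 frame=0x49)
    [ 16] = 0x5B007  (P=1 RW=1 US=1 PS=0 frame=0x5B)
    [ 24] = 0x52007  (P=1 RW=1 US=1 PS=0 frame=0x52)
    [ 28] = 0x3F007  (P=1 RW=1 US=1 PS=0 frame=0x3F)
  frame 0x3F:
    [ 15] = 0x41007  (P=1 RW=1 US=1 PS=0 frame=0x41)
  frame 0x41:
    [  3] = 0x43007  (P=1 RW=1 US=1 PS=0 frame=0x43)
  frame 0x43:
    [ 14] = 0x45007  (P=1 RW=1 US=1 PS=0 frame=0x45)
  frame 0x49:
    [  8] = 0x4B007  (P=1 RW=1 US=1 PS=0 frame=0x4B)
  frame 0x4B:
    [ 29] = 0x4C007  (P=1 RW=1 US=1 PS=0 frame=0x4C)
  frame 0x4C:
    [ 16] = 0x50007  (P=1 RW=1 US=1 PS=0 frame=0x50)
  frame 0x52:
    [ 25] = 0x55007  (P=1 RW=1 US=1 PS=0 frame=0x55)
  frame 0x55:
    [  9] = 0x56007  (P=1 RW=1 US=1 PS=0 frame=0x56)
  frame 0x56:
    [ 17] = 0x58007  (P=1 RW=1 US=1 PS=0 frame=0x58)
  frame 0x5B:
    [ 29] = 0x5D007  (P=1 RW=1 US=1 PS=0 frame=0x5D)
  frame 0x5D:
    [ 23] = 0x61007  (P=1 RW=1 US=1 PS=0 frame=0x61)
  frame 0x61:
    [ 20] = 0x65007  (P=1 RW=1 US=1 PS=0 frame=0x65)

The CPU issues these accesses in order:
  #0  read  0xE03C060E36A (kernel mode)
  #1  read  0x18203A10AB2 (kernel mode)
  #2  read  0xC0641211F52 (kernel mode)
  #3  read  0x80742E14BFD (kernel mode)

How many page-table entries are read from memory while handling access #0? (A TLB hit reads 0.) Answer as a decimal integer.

Trace:
#0 VA=0xE03C060E36A (r,kernel):
  lvl0: tbl 0x3B, slot 28 ⇒ 0x3F007 (P1/RW1/US1/PS0)
  lvl1: tbl 0x3F, slot 15 ⇒ 0x41007 (P1/RW1/US1/PS0)
  lvl2: tbl 0x41, slot 3 ⇒ 0x43007 (P1/RW1/US1/PS0)
  lvl3: tbl 0x43, slot 14 ⇒ 0x45007 (P1/RW1/US1/PS0)
  ✓ 0x4536A  — 4 lookups
#1 VA=0x18203A10AB2 (r,kernel):
  lvl0: tbl 0x3B, slot 3 ⇒ 0x49007 (P1/RW1/US1/PS0)
  lvl1: tbl 0x49, slot 8 ⇒ 0x4B007 (P1/RW1/US1/PS0)
  lvl2: tbl 0x4B, slot 29 ⇒ 0x4C007 (P1/RW1/US1/PS0)
  lvl3: tbl 0x4C, slot 16 ⇒ 0x50007 (P1/RW1/US1/PS0)
  ✓ 0x50AB2  — 4 lookups
#2 VA=0xC0641211F52 (r,kernel):
  lvl0: tbl 0x3B, slot 24 ⇒ 0x52007 (P1/RW1/US1/PS0)
  lvl1: tbl 0x52, slot 25 ⇒ 0x55007 (P1/RW1/US1/PS0)
  lvl2: tbl 0x55, slot 9 ⇒ 0x56007 (P1/RW1/US1/PS0)
  lvl3: tbl 0x56, slot 17 ⇒ 0x58007 (P1/RW1/US1/PS0)
  ✓ 0x58F52  — 4 lookups
#3 VA=0x80742E14BFD (r,kernel):
  lvl0: tbl 0x3B, slot 16 ⇒ 0x5B007 (P1/RW1/US1/PS0)
  lvl1: tbl 0x5B, slot 29 ⇒ 0x5D007 (P1/RW1/US1/PS0)
  lvl2: tbl 0x5D, slot 23 ⇒ 0x61007 (P1/RW1/US1/PS0)
  lvl3: tbl 0x61, slot 20 ⇒ 0x65007 (P1/RW1/US1/PS0)
  ✓ 0x65BFD  — 4 lookups

Entries read for #0: 4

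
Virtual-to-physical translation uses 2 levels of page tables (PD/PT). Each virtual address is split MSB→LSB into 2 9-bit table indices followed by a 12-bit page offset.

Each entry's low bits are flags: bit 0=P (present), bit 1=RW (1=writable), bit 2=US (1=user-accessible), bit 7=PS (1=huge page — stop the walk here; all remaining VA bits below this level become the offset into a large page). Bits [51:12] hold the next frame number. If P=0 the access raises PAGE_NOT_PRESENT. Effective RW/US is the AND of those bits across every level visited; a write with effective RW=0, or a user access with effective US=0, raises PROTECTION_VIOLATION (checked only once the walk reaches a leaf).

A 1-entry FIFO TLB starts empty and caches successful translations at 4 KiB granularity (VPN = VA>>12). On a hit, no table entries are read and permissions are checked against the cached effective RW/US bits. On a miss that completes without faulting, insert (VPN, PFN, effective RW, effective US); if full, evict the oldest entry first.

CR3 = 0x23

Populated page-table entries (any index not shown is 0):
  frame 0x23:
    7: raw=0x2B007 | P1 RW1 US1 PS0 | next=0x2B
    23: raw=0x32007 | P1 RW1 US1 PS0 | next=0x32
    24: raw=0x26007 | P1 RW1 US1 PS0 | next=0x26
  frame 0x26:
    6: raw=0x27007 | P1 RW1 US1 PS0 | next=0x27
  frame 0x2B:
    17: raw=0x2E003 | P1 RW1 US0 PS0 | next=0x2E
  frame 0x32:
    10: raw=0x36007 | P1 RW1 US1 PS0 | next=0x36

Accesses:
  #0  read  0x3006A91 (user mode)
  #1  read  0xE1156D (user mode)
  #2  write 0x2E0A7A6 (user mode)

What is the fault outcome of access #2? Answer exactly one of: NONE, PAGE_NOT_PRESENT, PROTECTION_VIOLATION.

Trace:
#0 VA=0x3006A91 (r,user):
  L0 @0x23[24] → 0x26007  P=1,RW=1,US=1,PS=0
  L1 @0x26[6] → 0x27007  P=1,RW=1,US=1,PS=0
  → PA=0x27A91  (2 entries read)
#1 VA=0xE1156D (r,user):
  L0 @0x23[7] → 0x2B007  P=1,RW=1,US=1,PS=0
  L1 @0x2B[17] → 0x2E003  P=1,RW=1,US=0,PS=0
  ✗ PROTECTION_VIOLATION  [2 reads]
#2 VA=0x2E0A7A6 (w,user):
  L0 @0x23[23] → 0x32007  P=1,RW=1,US=1,PS=0
  L1 @0x32[10] → 0x36007  P=1,RW=1,US=1,PS=0
  → PA=0x367A6  (2 entries read)

Access #2 fault: NONE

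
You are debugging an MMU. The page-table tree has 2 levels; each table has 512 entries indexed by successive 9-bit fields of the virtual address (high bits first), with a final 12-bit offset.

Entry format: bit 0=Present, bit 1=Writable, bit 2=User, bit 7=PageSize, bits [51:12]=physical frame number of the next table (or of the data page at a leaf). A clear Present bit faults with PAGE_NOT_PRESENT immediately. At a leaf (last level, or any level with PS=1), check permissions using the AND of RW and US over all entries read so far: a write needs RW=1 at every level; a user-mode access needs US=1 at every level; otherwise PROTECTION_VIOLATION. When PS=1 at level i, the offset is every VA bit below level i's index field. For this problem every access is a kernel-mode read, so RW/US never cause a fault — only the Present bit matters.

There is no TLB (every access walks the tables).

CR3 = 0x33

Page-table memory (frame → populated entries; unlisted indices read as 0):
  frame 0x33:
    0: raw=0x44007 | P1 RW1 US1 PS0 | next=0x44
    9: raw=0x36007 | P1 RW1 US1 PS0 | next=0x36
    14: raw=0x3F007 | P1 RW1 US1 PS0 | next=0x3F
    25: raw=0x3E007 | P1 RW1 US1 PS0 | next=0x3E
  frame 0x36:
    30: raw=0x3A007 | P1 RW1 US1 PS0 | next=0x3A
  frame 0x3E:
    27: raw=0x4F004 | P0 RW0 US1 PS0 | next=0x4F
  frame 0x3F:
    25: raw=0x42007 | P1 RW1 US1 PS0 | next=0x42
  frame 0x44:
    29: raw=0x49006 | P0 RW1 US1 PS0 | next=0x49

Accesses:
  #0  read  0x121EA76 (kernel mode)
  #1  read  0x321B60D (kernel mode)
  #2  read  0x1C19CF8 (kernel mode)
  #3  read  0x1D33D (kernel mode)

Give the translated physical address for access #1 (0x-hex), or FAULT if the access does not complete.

Trace:
#0 VA=0x121EA76 (r,kernel):
  L0 @0x33[9] → 0x36007  P=1,RW=1,US=1,PS=0
  L1 @0x36[30] → 0x3A007  P=1,RW=1,US=1,PS=0
  → PA=0x3AA76  (2 entries read)
#1 VA=0x321B60D (r,kernel):
  L0 @0x33[25] → 0x3E007  P=1,RW=1,US=1,PS=0
  L1 @0x3E[27] → 0x4F004  P=0,RW=0,US=1,PS=0
  ✗ PAGE_NOT_PRESENT  [2 reads]
#2 VA=0x1C19CF8 (r,kernel):
  L0 @0x33[14] → 0x3F007  P=1,RW=1,US=1,PS=0
  L1 @0x3F[25] → 0x42007  P=1,RW=1,US=1,PS=0
  → PA=0x42CF8  (2 entries read)
#3 VA=0x1D33D (r,kernel):
  L0 @0x33[0] → 0x44007  P=1,RW=1,US=1,PS=0
  L1 @0x44[29] → 0x49006  P=0,RW=1,US=1,PS=0
  ✗ PAGE_NOT_PRESENT  [2 reads]

Access #1 PA: FAULT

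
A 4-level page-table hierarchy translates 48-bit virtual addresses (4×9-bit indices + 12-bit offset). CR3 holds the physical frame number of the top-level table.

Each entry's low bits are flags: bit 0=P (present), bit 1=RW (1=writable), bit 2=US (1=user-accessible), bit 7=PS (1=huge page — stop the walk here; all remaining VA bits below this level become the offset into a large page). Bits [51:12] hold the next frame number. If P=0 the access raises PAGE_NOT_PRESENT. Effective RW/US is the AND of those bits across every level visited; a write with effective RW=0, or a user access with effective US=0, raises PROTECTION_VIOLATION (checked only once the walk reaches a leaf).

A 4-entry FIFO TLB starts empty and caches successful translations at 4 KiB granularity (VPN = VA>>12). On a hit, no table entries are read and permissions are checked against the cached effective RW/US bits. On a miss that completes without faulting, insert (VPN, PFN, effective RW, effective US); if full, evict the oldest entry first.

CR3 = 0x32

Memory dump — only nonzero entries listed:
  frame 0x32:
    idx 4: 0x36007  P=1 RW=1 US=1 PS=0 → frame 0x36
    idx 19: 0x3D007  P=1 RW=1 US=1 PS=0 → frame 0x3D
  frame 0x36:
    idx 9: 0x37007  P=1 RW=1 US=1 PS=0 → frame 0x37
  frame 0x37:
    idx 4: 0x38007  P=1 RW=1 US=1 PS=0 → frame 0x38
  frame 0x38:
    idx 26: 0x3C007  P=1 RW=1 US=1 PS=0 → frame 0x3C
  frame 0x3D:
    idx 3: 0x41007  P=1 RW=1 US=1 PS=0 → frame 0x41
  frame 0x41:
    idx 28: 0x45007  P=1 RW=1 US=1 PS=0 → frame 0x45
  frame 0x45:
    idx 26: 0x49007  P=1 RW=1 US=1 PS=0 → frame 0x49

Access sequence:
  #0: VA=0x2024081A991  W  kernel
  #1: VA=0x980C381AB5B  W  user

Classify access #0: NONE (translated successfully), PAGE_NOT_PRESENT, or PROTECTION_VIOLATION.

Walk each access:
#0 VA=0x2024081A991 (w,kernel):
  lvl0: tbl 0x32, slot 4 ⇒ 0x36007 (P1/RW1/US1/PS0)
  lvl1: tbl 0x36, slot 9 ⇒ 0x37007 (P1/RW1/US1/PS0)
  lvl2: tbl 0x37, slot 4 ⇒ 0x38007 (P1/RW1/US1/PS0)
  lvl3: tbl 0x38, slot 26 ⇒ 0x3C007 (P1/RW1/US1/PS0)
  ✓ 0x3C991  — 4 lookups
#1 VA=0x980C381AB5B (w,user):
  lvl0: tbl 0x32, slot 19 ⇒ 0x3D007 (P1/RW1/US1/PS0)
  lvl1: tbl 0x3D, slot 3 ⇒ 0x41007 (P1/RW1/US1/PS0)
  lvl2: tbl 0x41, slot 28 ⇒ 0x45007 (P1/RW1/US1/PS0)
  lvl3: tbl 0x45, slot 26 ⇒ 0x49007 (P1/RW1/US1/PS0)
  ✓ 0x49B5B  — 4 lookups

Access #0 fault: NONE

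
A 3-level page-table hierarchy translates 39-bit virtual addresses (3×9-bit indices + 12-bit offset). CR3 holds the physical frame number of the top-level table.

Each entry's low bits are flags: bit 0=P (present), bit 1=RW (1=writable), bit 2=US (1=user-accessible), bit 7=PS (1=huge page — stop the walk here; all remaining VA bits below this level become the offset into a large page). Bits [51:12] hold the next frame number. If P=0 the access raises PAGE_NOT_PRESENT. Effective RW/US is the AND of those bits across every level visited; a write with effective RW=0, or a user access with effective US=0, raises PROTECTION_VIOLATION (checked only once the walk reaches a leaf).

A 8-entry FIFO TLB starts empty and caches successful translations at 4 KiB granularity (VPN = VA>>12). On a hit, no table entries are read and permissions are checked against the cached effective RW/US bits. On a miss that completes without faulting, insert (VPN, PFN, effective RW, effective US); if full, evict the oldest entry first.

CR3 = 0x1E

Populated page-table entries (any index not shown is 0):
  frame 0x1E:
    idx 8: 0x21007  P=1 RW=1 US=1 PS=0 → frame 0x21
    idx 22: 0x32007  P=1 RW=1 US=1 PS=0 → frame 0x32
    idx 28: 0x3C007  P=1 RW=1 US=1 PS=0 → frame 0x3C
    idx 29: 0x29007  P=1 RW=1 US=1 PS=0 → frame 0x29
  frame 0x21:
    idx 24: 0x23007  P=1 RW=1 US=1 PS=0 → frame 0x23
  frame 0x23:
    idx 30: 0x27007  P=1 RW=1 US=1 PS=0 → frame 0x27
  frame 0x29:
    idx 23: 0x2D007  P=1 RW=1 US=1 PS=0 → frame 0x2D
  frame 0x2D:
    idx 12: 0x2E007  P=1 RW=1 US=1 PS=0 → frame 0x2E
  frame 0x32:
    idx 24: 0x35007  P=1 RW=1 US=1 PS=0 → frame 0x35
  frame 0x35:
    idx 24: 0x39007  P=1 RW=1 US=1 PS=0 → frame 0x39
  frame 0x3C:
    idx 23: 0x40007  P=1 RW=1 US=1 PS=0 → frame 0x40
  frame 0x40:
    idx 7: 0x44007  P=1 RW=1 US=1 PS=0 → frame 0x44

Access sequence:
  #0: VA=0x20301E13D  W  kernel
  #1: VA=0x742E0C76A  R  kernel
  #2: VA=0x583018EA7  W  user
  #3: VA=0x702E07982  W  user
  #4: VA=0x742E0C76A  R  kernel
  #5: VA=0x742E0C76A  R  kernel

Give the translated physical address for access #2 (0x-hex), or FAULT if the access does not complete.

Per-access translation:
#0 VA=0x20301E13D (w,kernel):
  L0 @0x1E[8] → 0x21007  P=1,RW=1,US=1,PS=0
  L1 @0x21[24] → 0x23007  P=1,RW=1,US=1,PS=0
  L2 @0x23[30] → 0x27007  P=1,RW=1,US=1,PS=0
  ✓ 0x2713D  — 3 lookups
#1 VA=0x742E0C76A (r,kernel):
  L0 @0x1E[29] → 0x29007  P=1,RW=1,US=1,PS=0
  L1 @0x29[23] → 0x2D007  P=1,RW=1,US=1,PS=0
  L2 @0x2D[12] → 0x2E007  P=1,RW=1,US=1,PS=0
  ✓ 0x2E76A  — 3 lookups
#2 VA=0x583018EA7 (w,user):
  L0 @0x1E[22] → 0x32007  P=1,RW=1,US=1,PS=0
  L1 @0x32[24] → 0x35007  P=1,RW=1,US=1,PS=0
  L2 @0x35[24] → 0x39007  P=1,RW=1,US=1,PS=0
  ✓ 0x39EA7  — 3 lookups
#3 VA=0x702E07982 (w,user):
  L0 @0x1E[28] → 0x3C007  P=1,RW=1,US=1,PS=0
  L1 @0x3C[23] → 0x40007  P=1,RW=1,US=1,PS=0
  L2 @0x40[7] → 0x44007  P=1,RW=1,US=1,PS=0
  ✓ 0x44982  — 3 lookups
#4 VA=0x742E0C76A (r,kernel):
  TLB hit vpn=0x742E0C → PA=0x2E76A
#5 VA=0x742E0C76A (r,kernel):
  TLB hit vpn=0x742E0C → PA=0x2E76A

Access #2 PA: 0x39EA7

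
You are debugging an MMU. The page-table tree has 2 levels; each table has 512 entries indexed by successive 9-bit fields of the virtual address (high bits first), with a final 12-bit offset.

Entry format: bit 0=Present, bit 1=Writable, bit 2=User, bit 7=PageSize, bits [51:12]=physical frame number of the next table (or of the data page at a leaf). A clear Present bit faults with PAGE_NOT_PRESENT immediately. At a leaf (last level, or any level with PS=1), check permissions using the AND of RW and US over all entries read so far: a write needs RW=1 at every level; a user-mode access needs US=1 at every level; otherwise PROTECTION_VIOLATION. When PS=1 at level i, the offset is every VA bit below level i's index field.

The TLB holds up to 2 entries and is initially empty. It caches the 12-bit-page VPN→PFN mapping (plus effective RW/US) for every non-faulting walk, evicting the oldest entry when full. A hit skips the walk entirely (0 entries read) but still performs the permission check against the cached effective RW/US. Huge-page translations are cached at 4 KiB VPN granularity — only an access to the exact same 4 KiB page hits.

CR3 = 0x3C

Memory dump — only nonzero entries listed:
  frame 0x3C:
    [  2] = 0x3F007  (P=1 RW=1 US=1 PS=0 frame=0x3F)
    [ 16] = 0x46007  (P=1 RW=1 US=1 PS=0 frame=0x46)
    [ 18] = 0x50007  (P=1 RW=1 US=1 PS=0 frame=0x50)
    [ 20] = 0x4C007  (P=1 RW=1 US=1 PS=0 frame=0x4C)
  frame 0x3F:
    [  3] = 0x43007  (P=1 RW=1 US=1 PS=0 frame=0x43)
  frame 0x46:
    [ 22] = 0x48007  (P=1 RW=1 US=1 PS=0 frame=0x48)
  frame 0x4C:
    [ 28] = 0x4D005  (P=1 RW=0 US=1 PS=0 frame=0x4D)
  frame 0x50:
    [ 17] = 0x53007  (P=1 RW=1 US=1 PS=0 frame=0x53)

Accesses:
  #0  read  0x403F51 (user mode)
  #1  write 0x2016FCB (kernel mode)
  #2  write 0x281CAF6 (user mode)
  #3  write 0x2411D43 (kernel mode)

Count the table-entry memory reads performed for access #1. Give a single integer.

Walk each access:
#0 VA=0x403F51 (r,user):
  L0 @0x3C[2] → 0x3F007  P=1,RW=1,US=1,PS=0
  L1 @0x3F[3] → 0x43007  P=1,RW=1,US=1,PS=0
  → PA=0x43F51  (2 entries read)
#1 VA=0x2016FCB (w,kernel):
  L0 @0x3C[16] → 0x46007  P=1,RW=1,US=1,PS=0
  L1 @0x46[22] → 0x48007  P=1,RW=1,US=1,PS=0
  → PA=0x48FCB  (2 entries read)
#2 VA=0x281CAF6 (w,user):
  L0 @0x3C[20] → 0x4C007  P=1,RW=1,US=1,PS=0
  L1 @0x4C[28] → 0x4D005  P=1,RW=0,US=1,PS=0
  ⇒ fault: PROTECTION_VIOLATION  — 2 lookups
#3 VA=0x2411D43 (w,kernel):
  L0 @0x3C[18] → 0x50007  P=1,RW=1,US=1,PS=0
  L1 @0x50[17] → 0x53007  P=1,RW=1,US=1,PS=0
  → PA=0x53D43  (2 entries read)

Entries read for #1: 2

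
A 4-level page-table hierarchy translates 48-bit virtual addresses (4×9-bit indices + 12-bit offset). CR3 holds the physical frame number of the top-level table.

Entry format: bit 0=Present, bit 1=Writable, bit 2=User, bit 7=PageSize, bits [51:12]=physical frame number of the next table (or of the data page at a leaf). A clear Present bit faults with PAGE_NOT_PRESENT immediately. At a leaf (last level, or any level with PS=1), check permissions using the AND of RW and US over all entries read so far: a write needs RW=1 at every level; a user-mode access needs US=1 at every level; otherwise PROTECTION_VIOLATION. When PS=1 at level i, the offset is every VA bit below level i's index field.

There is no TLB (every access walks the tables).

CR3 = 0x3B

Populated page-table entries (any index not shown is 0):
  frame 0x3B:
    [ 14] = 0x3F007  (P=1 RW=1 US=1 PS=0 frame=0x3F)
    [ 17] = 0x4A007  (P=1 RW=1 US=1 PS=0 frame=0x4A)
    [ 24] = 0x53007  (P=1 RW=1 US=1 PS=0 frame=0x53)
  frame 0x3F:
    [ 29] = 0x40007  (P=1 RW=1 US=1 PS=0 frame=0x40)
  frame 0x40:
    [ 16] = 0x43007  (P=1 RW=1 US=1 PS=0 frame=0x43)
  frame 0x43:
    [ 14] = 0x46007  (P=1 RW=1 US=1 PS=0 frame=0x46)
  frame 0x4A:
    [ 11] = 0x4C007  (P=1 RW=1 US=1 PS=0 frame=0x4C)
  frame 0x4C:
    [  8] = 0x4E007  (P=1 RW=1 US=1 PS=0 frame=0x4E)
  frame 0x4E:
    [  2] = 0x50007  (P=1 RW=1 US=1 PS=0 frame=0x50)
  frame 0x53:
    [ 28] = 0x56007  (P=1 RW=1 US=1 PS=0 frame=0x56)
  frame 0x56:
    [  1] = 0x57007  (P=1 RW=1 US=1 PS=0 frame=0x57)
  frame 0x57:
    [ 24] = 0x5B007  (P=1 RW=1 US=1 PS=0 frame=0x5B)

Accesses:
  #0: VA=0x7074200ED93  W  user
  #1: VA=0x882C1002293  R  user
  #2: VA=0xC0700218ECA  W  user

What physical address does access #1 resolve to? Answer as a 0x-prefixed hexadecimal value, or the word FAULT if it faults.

Walk each access:
#0 VA=0x7074200ED93 (w,user):
  [0] read 0x3B idx=14: raw=0x3F007 flags P=1 W=1 U=1 S=0
  [1] read 0x3F idx=29: raw=0x40007 flags P=1 W=1 U=1 S=0
  [2] read 0x40 idx=16: raw=0x43007 flags P=1 W=1 U=1 S=0
  [3] read 0x43 idx=14: raw=0x46007 flags P=1 W=1 U=1 S=0
  ⇒ phys 0x46D93  [4 reads]
#1 VA=0x882C1002293 (r,user):
  [0] read 0x3B idx=17: raw=0x4A007 flags P=1 W=1 U=1 S=0
  [1] read 0x4A idx=11: raw=0x4C007 flags P=1 W=1 U=1 S=0
  [2] read 0x4C idx=8: raw=0x4E007 flags P=1 W=1 U=1 S=0
  [3] read 0x4E idx=2: raw=0x50007 flags P=1 W=1 U=1 S=0
  ⇒ phys 0x50293  [4 reads]
#2 VA=0xC0700218ECA (w,user):
  [0] read 0x3B idx=24: raw=0x53007 flags P=1 W=1 U=1 S=0
  [1] read 0x53 idx=28: raw=0x56007 flags P=1 W=1 U=1 S=0
  [2] read 0x56 idx=1: raw=0x57007 flags P=1 W=1 U=1 S=0
  [3] read 0x57 idx=24: raw=0x5B007 flags P=1 W=1 U=1 S=0
  ⇒ phys 0x5BECA  [4 reads]

Access #1 PA: 0x50293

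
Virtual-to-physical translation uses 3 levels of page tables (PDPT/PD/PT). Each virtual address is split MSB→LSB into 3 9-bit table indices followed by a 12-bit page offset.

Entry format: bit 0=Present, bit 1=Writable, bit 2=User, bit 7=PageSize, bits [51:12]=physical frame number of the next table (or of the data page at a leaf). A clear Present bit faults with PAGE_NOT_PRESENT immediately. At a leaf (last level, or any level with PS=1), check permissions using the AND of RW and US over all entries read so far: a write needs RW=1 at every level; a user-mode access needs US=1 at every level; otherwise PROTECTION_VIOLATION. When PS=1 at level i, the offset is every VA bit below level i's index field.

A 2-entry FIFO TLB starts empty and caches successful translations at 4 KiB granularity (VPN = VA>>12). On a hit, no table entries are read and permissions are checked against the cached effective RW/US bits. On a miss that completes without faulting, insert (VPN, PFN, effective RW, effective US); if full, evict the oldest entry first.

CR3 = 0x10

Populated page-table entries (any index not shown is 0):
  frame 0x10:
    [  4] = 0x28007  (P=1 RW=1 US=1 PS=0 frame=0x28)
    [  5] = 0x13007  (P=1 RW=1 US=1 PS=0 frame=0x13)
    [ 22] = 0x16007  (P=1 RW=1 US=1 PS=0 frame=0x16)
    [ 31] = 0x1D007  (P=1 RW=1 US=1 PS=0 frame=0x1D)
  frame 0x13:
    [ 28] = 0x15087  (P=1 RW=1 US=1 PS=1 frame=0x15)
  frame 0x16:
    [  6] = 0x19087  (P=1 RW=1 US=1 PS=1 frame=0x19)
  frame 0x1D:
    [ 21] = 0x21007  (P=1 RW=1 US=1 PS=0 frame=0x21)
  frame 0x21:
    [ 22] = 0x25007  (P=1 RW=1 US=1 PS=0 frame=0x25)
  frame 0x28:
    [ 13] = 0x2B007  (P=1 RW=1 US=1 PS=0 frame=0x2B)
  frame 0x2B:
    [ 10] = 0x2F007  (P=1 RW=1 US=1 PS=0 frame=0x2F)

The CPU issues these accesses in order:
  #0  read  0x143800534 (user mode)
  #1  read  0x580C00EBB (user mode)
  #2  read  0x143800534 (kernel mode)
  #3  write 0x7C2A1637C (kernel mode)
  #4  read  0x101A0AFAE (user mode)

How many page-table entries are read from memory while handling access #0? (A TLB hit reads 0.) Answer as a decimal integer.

Per-access translation:
#0 VA=0x143800534 (r,user):
  L0: frame=0x10 idx=5 entry=0x13007 [P=1 RW=1 US=1 PS=0]
  L1: frame=0x13 idx=28 entry=0x15087 [P=1 RW=1 US=1 PS=1]
  ✓ 0x15534 (huge @L1)  — 2 lookups
#1 VA=0x580C00EBB (r,user):
  L0: frame=0x10 idx=22 entry=0x16007 [P=1 RW=1 US=1 PS=0]
  L1: frame=0x16 idx=6 entry=0x19087 [P=1 RW=1 US=1 PS=1]
  ✓ 0x19EBB (huge @L1)  — 2 lookups
#2 VA=0x143800534 (r,kernel):
  TLB hit vpn=0x143800 → PA=0x15534
#3 VA=0x7C2A1637C (w,kernel):
  L0: frame=0x10 idx=31 entry=0x1D007 [P=1 RW=1 US=1 PS=0]
  L1: frame=0x1D idx=21 entry=0x21007 [P=1 RW=1 US=1 PS=0]
  L2: frame=0x21 idx=22 entry=0x25007 [P=1 RW=1 US=1 PS=0]
  ✓ 0x2537C  — 3 lookups
#4 VA=0x101A0AFAE (r,user):
  L0: frame=0x10 idx=4 entry=0x28007 [P=1 RW=1 US=1 PS=0]
  L1: frame=0x28 idx=13 entry=0x2B007 [P=1 RW=1 US=1 PS=0]
  L2: frame=0x2B idx=10 entry=0x2F007 [P=1 RW=1 US=1 PS=0]
  ✓ 0x2FFAE  — 3 lookups

Entries read for #0: 2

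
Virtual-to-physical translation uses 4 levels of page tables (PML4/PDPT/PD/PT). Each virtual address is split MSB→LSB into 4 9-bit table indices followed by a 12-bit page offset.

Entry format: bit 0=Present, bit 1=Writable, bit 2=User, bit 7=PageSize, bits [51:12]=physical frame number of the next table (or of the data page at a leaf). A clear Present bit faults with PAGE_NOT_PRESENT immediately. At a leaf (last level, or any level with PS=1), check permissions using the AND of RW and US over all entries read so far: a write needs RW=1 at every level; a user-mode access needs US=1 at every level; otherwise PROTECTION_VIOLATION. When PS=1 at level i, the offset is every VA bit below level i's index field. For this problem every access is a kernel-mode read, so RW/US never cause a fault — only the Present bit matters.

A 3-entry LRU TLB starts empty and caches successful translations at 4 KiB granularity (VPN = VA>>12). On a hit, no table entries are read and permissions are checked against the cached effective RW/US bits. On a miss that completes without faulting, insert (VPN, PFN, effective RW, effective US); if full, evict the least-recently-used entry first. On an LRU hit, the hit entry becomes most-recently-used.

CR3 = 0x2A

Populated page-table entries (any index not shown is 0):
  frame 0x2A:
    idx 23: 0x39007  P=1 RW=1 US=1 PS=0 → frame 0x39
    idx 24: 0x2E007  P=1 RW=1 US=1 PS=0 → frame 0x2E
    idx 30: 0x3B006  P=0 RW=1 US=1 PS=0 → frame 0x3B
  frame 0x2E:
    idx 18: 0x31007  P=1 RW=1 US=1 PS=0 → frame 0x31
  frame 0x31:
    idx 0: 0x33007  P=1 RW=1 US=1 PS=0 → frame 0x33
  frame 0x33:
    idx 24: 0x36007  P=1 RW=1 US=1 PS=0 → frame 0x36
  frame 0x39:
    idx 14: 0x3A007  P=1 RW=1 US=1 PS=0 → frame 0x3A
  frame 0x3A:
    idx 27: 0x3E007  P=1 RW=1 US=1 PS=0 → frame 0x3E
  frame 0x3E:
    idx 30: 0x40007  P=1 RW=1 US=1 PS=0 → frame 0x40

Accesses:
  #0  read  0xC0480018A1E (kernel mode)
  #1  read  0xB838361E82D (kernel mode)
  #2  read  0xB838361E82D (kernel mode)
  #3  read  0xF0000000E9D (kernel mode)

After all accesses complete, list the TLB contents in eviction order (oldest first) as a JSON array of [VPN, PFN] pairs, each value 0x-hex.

Trace:
#0 VA=0xC0480018A1E (r,kernel):
  [0] read 0x2A idx=24: raw=0x2E007 flags P=1 W=1 U=1 S=0
  [1] read 0x2E idx=18: raw=0x31007 flags P=1 W=1 U=1 S=0
  [2] read 0x31 idx=0: raw=0x33007 flags P=1 W=1 U=1 S=0
  [3] read 0x33 idx=24: raw=0x36007 flags P=1 W=1 U=1 S=0
  → PA=0x36A1E  (4 entries read)
#1 VA=0xB838361E82D (r,kernel):
  [0] read 0x2A idx=23: raw=0x39007 flags P=1 W=1 U=1 S=0
  [1] read 0x39 idx=14: raw=0x3A007 flags P=1 W=1 U=1 S=0
  [2] read 0x3A idx=27: raw=0x3E007 flags P=1 W=1 U=1 S=0
  [3] read 0x3E idx=30: raw=0x40007 flags P=1 W=1 U=1 S=0
  → PA=0x4082D  (4 entries read)
#2 VA=0xB838361E82D (r,kernel):
  TLB hit vpn=0xB838361E → PA=0x4082D
#3 VA=0xF0000000E9D (r,kernel):
  [0] read 0x2A idx=30: raw=0x3B006 flags P=0 W=1 U=1 S=0
  → PAGE_NOT_PRESENT  (1 entries read)

TLB: [["0xC0480018", "0x36"], ["0xB838361E", "0x40"]]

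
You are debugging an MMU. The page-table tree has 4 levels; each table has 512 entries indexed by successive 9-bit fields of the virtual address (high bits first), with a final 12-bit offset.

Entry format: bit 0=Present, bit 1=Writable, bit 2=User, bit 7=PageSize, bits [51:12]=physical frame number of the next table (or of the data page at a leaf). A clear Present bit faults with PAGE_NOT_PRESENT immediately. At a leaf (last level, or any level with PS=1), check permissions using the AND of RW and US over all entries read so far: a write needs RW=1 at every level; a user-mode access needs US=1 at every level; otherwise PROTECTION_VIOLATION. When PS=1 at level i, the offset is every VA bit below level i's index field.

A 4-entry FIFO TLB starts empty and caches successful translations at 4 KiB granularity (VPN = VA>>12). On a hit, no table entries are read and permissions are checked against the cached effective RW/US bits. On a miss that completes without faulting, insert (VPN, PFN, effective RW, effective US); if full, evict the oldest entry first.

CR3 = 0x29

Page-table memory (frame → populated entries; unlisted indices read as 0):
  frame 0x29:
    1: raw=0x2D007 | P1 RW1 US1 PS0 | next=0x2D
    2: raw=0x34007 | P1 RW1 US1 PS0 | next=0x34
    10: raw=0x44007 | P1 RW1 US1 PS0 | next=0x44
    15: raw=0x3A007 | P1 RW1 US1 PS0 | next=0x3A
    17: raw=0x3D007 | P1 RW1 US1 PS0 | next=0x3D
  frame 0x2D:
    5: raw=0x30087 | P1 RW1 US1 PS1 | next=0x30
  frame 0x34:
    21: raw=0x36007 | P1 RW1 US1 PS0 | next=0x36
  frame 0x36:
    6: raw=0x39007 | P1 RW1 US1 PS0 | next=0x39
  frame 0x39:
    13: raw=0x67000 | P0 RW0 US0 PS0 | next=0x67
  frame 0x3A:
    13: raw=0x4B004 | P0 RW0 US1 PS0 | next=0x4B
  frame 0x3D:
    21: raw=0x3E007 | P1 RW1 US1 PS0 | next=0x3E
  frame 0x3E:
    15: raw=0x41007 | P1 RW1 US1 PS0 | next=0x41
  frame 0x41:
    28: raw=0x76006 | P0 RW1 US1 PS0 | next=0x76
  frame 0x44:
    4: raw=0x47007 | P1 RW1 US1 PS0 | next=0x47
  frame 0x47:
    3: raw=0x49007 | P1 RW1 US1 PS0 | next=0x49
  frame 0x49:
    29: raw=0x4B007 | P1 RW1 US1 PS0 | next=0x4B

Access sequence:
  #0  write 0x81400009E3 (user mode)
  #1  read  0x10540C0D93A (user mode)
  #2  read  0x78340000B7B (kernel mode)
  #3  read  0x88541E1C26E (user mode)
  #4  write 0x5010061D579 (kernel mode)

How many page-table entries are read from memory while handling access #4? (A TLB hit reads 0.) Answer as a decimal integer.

Walk each access:
#0 VA=0x81400009E3 (w,user):
  L0 @0x29[1] → 0x2D007  P=1,RW=1,US=1,PS=0
  L1 @0x2D[5] → 0x30087  P=1,RW=1,US=1,PS=1
  ⇒ phys 0x309E3 (huge @L1)  [2 reads]
#1 VA=0x10540C0D93A (r,user):
  L0 @0x29[2] → 0x34007  P=1,RW=1,US=1,PS=0
  L1 @0x34[21] → 0x36007  P=1,RW=1,US=1,PS=0
  L2 @0x36[6] → 0x39007  P=1,RW=1,US=1,PS=0
  L3 @0x39[13] → 0x67000  P=0,RW=0,US=0,PS=0
  ⇒ fault: PAGE_NOT_PRESENT  — 4 lookups
#2 VA=0x78340000B7B (r,kernel):
  L0 @0x29[15] → 0x3A007  P=1,RW=1,US=1,PS=0
  L1 @0x3A[13] → 0x4B004  P=0,RW=0,US=1,PS=0
  ⇒ fault: PAGE_NOT_PRESENT  — 2 lookups
#3 VA=0x88541E1C26E (r,user):
  L0 @0x29[17] → 0x3D007  P=1,RW=1,US=1,PS=0
  L1 @0x3D[21] → 0x3E007  P=1,RW=1,US=1,PS=0
  L2 @0x3E[15] → 0x41007  P=1,RW=1,US=1,PS=0
  L3 @0x41[28] → 0x76006  P=0,RW=1,US=1,PS=0
  ⇒ fault: PAGE_NOT_PRESENT  — 4 lookups
#4 VA=0x5010061D579 (w,kernel):
  L0 @0x29[10] → 0x44007  P=1,RW=1,US=1,PS=0
  L1 @0x44[4] → 0x47007  P=1,RW=1,US=1,PS=0
  L2 @0x47[3] → 0x49007  P=1,RW=1,US=1,PS=0
  L3 @0x49[29] → 0x4B007  P=1,RW=1,US=1,PS=0
  ⇒ phys 0x4B579  [4 reads]

Entries read for #4: 4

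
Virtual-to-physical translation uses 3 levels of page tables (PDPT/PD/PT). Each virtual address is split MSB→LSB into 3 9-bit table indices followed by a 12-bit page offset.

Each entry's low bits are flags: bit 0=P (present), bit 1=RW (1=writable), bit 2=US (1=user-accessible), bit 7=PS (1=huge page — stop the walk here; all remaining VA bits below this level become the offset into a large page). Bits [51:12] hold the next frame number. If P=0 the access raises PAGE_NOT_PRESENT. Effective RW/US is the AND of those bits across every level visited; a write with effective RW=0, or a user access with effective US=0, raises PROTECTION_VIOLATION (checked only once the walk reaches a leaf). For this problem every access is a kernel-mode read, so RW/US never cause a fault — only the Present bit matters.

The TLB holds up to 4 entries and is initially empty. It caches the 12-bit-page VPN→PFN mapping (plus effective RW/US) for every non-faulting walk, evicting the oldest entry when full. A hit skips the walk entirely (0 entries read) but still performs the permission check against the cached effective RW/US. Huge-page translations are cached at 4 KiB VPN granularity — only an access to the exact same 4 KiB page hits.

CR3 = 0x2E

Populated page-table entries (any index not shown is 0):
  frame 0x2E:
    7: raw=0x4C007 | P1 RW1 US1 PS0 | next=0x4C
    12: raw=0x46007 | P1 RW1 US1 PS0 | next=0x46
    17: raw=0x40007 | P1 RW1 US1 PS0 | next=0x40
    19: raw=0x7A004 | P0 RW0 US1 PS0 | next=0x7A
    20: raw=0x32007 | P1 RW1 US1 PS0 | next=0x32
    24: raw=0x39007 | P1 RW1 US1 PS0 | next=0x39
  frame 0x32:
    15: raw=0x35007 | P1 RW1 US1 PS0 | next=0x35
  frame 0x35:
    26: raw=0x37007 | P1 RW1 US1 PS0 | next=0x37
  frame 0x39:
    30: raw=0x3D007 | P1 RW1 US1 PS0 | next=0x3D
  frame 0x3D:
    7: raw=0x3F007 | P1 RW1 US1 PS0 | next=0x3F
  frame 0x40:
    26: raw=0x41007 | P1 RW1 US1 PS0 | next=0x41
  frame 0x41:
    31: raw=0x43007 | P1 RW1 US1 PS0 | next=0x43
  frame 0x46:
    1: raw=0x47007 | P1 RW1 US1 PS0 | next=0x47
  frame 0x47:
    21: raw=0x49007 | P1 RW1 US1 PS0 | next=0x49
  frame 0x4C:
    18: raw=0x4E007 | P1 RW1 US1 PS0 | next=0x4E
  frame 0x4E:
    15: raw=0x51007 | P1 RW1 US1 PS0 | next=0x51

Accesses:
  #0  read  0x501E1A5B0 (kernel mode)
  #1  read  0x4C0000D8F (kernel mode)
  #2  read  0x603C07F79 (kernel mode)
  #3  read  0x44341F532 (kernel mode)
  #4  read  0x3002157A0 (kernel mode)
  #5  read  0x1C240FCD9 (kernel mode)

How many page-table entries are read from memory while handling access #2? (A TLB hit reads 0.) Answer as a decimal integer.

Per-access translation:
#0 VA=0x501E1A5B0 (r,kernel):
  [0] read 0x2E idx=20: raw=0x32007 flags P=1 W=1 U=1 S=0
  [1] read 0x32 idx=15: raw=0x35007 flags P=1 W=1 U=1 S=0
  [2] read 0x35 idx=26: raw=0x37007 flags P=1 W=1 U=1 S=0
  → PA=0x375B0  (3 entries read)
#1 VA=0x4C0000D8F (r,kernel):
  [0] read 0x2E idx=19: raw=0x7A004 flags P=0 W=0 U=1 S=0
  ⇒ fault: PAGE_NOT_PRESENT  — 1 lookups
#2 VA=0x603C07F79 (r,kernel):
  [0] read 0x2E idx=24: raw=0x39007 flags P=1 W=1 U=1 S=0
  [1] read 0x39 idx=30: raw=0x3D007 flags P=1 W=1 U=1 S=0
  [2] read 0x3D idx=7: raw=0x3F007 flags P=1 W=1 U=1 S=0
  → PA=0x3FF79  (3 entries read)
#3 VA=0x44341F532 (r,kernel):
  [0] read 0x2E idx=17: raw=0x40007 flags P=1 W=1 U=1 S=0
  [1] read 0x40 idx=26: raw=0x41007 flags P=1 W=1 U=1 S=0
  [2] read 0x41 idx=31: raw=0x43007 flags P=1 W=1 U=1 S=0
  → PA=0x43532  (3 entries read)
#4 VA=0x3002157A0 (r,kernel):
  [0] read 0x2E idx=12: raw=0x46007 flags P=1 W=1 U=1 S=0
  [1] read 0x46 idx=1: raw=0x47007 flags P=1 W=1 U=1 S=0
  [2] read 0x47 idx=21: raw=0x49007 flags P=1 W=1 U=1 S=0
  → PA=0x497A0  (3 entries read)
#5 VA=0x1C240FCD9 (r,kernel):
  [0] read 0x2E idx=7: raw=0x4C007 flags P=1 W=1 U=1 S=0
  [1] read 0x4C idx=18: raw=0x4E007 flags P=1 W=1 U=1 S=0
  [2] read 0x4E idx=15: raw=0x51007 flags P=1 W=1 U=1 S=0
  → PA=0x51CD9  (3 entries read)

Entries read for #2: 3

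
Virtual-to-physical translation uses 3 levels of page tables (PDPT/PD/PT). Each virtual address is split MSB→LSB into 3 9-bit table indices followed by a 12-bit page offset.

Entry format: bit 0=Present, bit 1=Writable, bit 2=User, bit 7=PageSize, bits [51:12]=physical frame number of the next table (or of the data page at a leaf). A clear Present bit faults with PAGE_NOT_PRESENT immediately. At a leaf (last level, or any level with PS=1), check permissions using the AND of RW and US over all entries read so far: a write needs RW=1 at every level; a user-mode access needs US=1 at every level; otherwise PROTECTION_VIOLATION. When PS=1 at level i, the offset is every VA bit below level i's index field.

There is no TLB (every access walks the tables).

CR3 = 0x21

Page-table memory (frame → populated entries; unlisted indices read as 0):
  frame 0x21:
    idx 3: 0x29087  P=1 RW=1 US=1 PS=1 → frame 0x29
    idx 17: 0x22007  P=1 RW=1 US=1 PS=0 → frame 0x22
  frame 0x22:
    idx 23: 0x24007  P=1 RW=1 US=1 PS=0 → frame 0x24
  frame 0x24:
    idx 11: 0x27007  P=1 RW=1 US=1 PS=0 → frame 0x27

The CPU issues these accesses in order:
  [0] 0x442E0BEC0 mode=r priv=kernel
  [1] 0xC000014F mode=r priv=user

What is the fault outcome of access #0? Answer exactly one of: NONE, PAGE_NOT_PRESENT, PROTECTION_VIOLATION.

Walk each access:
#0 VA=0x442E0BEC0 (r,kernel):
  [0] read 0x21 idx=17: raw=0x22007 flags P=1 W=1 U=1 S=0
  [1] read 0x22 idx=23: raw=0x24007 flags P=1 W=1 U=1 S=0
  [2] read 0x24 idx=11: raw=0x27007 flags P=1 W=1 U=1 S=0
  ⇒ phys 0x27EC0  [3 reads]
#1 VA=0xC000014F (r,user):
  [0] read 0x21 idx=3: raw=0x29087 flags P=1 W=1 U=1 S=1
  ⇒ phys 0x2914F (huge @L0)  [1 reads]

Access #0 fault: NONE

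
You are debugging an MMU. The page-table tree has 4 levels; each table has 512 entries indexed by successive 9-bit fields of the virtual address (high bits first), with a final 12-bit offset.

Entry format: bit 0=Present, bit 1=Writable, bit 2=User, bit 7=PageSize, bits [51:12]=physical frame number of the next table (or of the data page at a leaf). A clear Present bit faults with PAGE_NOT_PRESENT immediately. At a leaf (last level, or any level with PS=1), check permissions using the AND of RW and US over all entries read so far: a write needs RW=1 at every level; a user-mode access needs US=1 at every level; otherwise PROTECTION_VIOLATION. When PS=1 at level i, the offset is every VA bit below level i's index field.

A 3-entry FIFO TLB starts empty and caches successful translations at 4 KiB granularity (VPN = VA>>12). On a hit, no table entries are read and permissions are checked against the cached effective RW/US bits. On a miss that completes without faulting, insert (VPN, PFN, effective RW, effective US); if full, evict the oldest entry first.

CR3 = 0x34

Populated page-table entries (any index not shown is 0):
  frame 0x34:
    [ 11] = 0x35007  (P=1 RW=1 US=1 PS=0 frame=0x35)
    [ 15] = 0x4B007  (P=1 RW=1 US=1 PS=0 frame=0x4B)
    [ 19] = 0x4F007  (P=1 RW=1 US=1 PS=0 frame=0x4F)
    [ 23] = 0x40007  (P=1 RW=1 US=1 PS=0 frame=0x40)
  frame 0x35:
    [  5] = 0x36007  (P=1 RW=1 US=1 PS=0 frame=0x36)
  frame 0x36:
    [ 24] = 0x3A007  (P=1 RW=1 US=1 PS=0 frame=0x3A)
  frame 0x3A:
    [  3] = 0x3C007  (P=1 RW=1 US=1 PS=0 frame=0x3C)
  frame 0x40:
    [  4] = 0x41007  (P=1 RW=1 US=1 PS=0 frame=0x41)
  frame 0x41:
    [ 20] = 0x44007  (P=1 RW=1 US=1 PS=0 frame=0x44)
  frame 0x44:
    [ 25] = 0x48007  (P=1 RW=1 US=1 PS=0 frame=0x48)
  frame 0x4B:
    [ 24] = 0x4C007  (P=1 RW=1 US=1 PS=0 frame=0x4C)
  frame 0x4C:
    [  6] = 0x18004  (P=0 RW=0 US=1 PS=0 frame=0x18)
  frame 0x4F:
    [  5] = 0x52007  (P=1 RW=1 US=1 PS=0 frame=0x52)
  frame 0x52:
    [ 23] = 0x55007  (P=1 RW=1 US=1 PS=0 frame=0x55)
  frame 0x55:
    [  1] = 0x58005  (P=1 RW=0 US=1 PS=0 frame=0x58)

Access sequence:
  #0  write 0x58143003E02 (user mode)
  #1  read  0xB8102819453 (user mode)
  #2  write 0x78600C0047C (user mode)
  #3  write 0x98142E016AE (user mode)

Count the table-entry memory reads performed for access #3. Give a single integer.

Walk each access:
#0 VA=0x58143003E02 (w,user):
  L0: frame=0x34 idx=11 entry=0x35007 [P=1 RW=1 US=1 PS=0]
  L1: frame=0x35 idx=5 entry=0x36007 [P=1 RW=1 US=1 PS=0]
  L2: frame=0x36 idx=24 entry=0x3A007 [P=1 RW=1 US=1 PS=0]
  L3: frame=0x3A idx=3 entry=0x3C007 [P=1 RW=1 US=1 PS=0]
  → PA=0x3CE02  (4 entries read)
#1 VA=0xB8102819453 (r,user):
  L0: frame=0x34 idx=23 entry=0x40007 [P=1 RW=1 US=1 PS=0]
  L1: frame=0x40 idx=4 entry=0x41007 [P=1 RW=1 US=1 PS=0]
  L2: frame=0x41 idx=20 entry=0x44007 [P=1 RW=1 US=1 PS=0]
  L3: frame=0x44 idx=25 entry=0x48007 [P=1 RW=1 US=1 PS=0]
  → PA=0x48453  (4 entries read)
#2 VA=0x78600C0047C (w,user):
  L0: frame=0x34 idx=15 entry=0x4B007 [P=1 RW=1 US=1 PS=0]
  L1: frame=0x4B idx=24 entry=0x4C007 [P=1 RW=1 US=1 PS=0]
  L2: frame=0x4C idx=6 entry=0x18004 [P=0 RW=0 US=1 PS=0]
  ⇒ fault: PAGE_NOT_PRESENT  — 3 lookups
#3 VA=0x98142E016AE (w,user):
  L0: frame=0x34 idx=19 entry=0x4F007 [P=1 RW=1 US=1 PS=0]
  L1: frame=0x4F idx=5 entry=0x52007 [P=1 RW=1 US=1 PS=0]
  L2: frame=0x52 idx=23 entry=0x55007 [P=1 RW=1 US=1 PS=0]
  L3: frame=0x55 idx=1 entry=0x58005 [P=1 RW=0 US=1 PS=0]
  ⇒ fault: PROTECTION_VIOLATION  — 4 lookups

Entries read for #3: 4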